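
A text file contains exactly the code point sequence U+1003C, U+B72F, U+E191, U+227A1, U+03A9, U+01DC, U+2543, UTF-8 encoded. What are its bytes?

F0 90 80 BC EB 9C AF EE 86 91 F0 A2 9E A1 CE A9 C7 9C E2 95 83

U+1003C: 4-byte form → F0 90 80 BC.
U+B72F: 3-byte form → EB 9C AF.
U+E191: 3-byte form → EE 86 91.
U+227A1: 4-byte form → F0 A2 9E A1.
U+03A9: 2-byte form → CE A9.
U+01DC: 2-byte form → C7 9C.
U+2543: 3-byte form → E2 95 83.
Concatenated (21 bytes): F0 90 80 BC EB 9C AF EE 86 91 F0 A2 9E A1 CE A9 C7 9C E2 95 83.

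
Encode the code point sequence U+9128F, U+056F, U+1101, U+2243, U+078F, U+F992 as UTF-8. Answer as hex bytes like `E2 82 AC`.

U+9128F: 4-byte form → F2 91 8A 8F.
U+056F: 2-byte form → D5 AF.
U+1101: 3-byte form → E1 84 81.
U+2243: 3-byte form → E2 89 83.
U+078F: 2-byte form → DE 8F.
U+F992: 3-byte form → EF A6 92.
Concatenated (17 bytes): F2 91 8A 8F D5 AF E1 84 81 E2 89 83 DE 8F EF A6 92.

F2 91 8A 8F D5 AF E1 84 81 E2 89 83 DE 8F EF A6 92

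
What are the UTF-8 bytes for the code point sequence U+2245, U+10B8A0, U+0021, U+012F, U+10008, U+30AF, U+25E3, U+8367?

E2 89 85 F4 8B A2 A0 21 C4 AF F0 90 80 88 E3 82 AF E2 97 A3 E8 8D A7

U+2245: 3-byte form → E2 89 85.
U+10B8A0: 4-byte form → F4 8B A2 A0.
U+0021: 1-byte form → 21.
U+012F: 2-byte form → C4 AF.
U+10008: 4-byte form → F0 90 80 88.
U+30AF: 3-byte form → E3 82 AF.
U+25E3: 3-byte form → E2 97 A3.
U+8367: 3-byte form → E8 8D A7.
Concatenated (23 bytes): E2 89 85 F4 8B A2 A0 21 C4 AF F0 90 80 88 E3 82 AF E2 97 A3 E8 8D A7.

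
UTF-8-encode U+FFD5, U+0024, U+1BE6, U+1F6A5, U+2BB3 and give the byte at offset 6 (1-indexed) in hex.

0xAF

1-indexed offset 6 is 0-indexed offset 5.
U+FFD5 → 3-byte form EF BF 95 at offsets 0–2.
U+0024 → 1-byte form 24 at offsets 3–3.
U+1BE6 → 3-byte form E1 AF A6 at offsets 4–6.
Offset 5 falls in char 3's range; it's byte 2 of E1 AF A6 = 0xAF.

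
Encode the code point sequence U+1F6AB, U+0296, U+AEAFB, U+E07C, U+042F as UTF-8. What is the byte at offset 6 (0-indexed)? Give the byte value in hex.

U+1F6AB → 4-byte form F0 9F 9A AB at offsets 0–3.
U+0296 → 2-byte form CA 96 at offsets 4–5.
U+AEAFB → 4-byte form F2 AE AB BB at offsets 6–9.
Offset 6 falls in char 3's range; it's byte 1 of F2 AE AB BB = 0xF2.

0xF2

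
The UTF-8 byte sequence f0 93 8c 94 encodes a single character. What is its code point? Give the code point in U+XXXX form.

Leading byte 0xF0 = 11110000 matches 11110xxx → 4-byte sequence.
Byte 1: 0xF0 = 11110000, payload 000 (3 bits).
Byte 2: 0x93 = 10010011 (10xxxxxx ✓), payload 010011.
Byte 3: 0x8C = 10001100 (10xxxxxx ✓), payload 001100.
Byte 4: 0x94 = 10010100 (10xxxxxx ✓), payload 010100.
Concatenate: 000010011001100010100 = 0x13314 (21 bits → U+13314).

U+13314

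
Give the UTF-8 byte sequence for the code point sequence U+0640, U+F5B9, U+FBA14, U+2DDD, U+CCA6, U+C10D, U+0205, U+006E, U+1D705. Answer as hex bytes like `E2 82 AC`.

D9 80 EF 96 B9 F3 BB A8 94 E2 B7 9D EC B2 A6 EC 84 8D C8 85 6E F0 9D 9C 85

U+0640: 2-byte form → D9 80.
U+F5B9: 3-byte form → EF 96 B9.
U+FBA14: 4-byte form → F3 BB A8 94.
U+2DDD: 3-byte form → E2 B7 9D.
U+CCA6: 3-byte form → EC B2 A6.
U+C10D: 3-byte form → EC 84 8D.
U+0205: 2-byte form → C8 85.
U+006E: 1-byte form → 6E.
U+1D705: 4-byte form → F0 9D 9C 85.
Concatenated (25 bytes): D9 80 EF 96 B9 F3 BB A8 94 E2 B7 9D EC B2 A6 EC 84 8D C8 85 6E F0 9D 9C 85.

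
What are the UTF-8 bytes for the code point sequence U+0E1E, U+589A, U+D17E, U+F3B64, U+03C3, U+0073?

U+0E1E: 3-byte form → E0 B8 9E.
U+589A: 3-byte form → E5 A2 9A.
U+D17E: 3-byte form → ED 85 BE.
U+F3B64: 4-byte form → F3 B3 AD A4.
U+03C3: 2-byte form → CF 83.
U+0073: 1-byte form → 73.
Concatenated (16 bytes): E0 B8 9E E5 A2 9A ED 85 BE F3 B3 AD A4 CF 83 73.

E0 B8 9E E5 A2 9A ED 85 BE F3 B3 AD A4 CF 83 73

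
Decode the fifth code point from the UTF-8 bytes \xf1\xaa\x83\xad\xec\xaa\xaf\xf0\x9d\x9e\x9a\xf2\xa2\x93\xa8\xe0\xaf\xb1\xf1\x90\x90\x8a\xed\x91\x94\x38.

Offset 0: leading byte 0xF1 = 11110001 → 4-byte char #1 = F1 AA 83 AD.
Offset 4: leading byte 0xEC = 11101100 → 3-byte char #2 = EC AA AF.
Offset 7: leading byte 0xF0 = 11110000 → 4-byte char #3 = F0 9D 9E 9A.
Offset 11: leading byte 0xF2 = 11110010 → 4-byte char #4 = F2 A2 93 A8.
Offset 15: leading byte 0xE0 = 11100000 → 3-byte char #5 = E0 AF B1.
Leading byte 0xE0 = 11100000 matches 1110xxxx → 3-byte sequence.
Byte 1: 0xE0 = 11100000, payload 0000 (4 bits).
Byte 2: 0xAF = 10101111 (10xxxxxx ✓), payload 101111.
Byte 3: 0xB1 = 10110001 (10xxxxxx ✓), payload 110001.
Concatenate: 0000101111110001 = 0xBF1 (16 bits → U+0BF1).

U+0BF1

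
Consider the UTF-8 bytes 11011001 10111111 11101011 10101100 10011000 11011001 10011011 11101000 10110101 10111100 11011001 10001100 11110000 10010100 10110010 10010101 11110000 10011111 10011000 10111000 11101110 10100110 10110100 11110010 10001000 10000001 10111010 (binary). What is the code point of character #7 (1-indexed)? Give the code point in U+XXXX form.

Offset 0: leading byte 0xD9 = 11011001 → 2-byte char #1 = D9 BF.
Offset 2: leading byte 0xEB = 11101011 → 3-byte char #2 = EB AC 98.
Offset 5: leading byte 0xD9 = 11011001 → 2-byte char #3 = D9 9B.
Offset 7: leading byte 0xE8 = 11101000 → 3-byte char #4 = E8 B5 BC.
Offset 10: leading byte 0xD9 = 11011001 → 2-byte char #5 = D9 8C.
Offset 12: leading byte 0xF0 = 11110000 → 4-byte char #6 = F0 94 B2 95.
Offset 16: leading byte 0xF0 = 11110000 → 4-byte char #7 = F0 9F 98 B8.
Leading byte 0xF0 = 11110000 matches 11110xxx → 4-byte sequence.
Byte 1: 0xF0 = 11110000, payload 000 (3 bits).
Byte 2: 0x9F = 10011111 (10xxxxxx ✓), payload 011111.
Byte 3: 0x98 = 10011000 (10xxxxxx ✓), payload 011000.
Byte 4: 0xB8 = 10111000 (10xxxxxx ✓), payload 111000.
Concatenate: 000011111011000111000 = 0x1F638 (21 bits → U+1F638).

U+1F638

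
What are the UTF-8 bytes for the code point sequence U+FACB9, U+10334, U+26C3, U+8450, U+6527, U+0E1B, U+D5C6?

U+FACB9: 4-byte form → F3 BA B2 B9.
U+10334: 4-byte form → F0 90 8C B4.
U+26C3: 3-byte form → E2 9B 83.
U+8450: 3-byte form → E8 91 90.
U+6527: 3-byte form → E6 94 A7.
U+0E1B: 3-byte form → E0 B8 9B.
U+D5C6: 3-byte form → ED 97 86.
Concatenated (23 bytes): F3 BA B2 B9 F0 90 8C B4 E2 9B 83 E8 91 90 E6 94 A7 E0 B8 9B ED 97 86.

F3 BA B2 B9 F0 90 8C B4 E2 9B 83 E8 91 90 E6 94 A7 E0 B8 9B ED 97 86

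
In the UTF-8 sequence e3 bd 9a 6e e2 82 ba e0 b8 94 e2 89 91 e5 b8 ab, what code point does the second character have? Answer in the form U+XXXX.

U+006E

Offset 0: leading byte 0xE3 = 11100011 → 3-byte char #1 = E3 BD 9A.
Offset 3: leading byte 0x6E = 01101110 → 1-byte char #2 = 6E.
Leading byte 0x6E = 01101110 matches 0xxxxxxx → 1-byte sequence.
Byte 1: 0x6E = 01101110, payload 1101110 (7 bits).
Concatenate: 1101110 = 0x6E (7 bits → U+006E).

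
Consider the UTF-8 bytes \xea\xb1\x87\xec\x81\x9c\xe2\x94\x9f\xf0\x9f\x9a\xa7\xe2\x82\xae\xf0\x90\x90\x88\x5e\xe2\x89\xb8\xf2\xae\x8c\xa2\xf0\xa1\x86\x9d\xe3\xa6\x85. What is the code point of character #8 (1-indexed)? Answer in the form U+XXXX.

Offset 0: leading byte 0xEA = 11101010 → 3-byte char #1 = EA B1 87.
Offset 3: leading byte 0xEC = 11101100 → 3-byte char #2 = EC 81 9C.
Offset 6: leading byte 0xE2 = 11100010 → 3-byte char #3 = E2 94 9F.
Offset 9: leading byte 0xF0 = 11110000 → 4-byte char #4 = F0 9F 9A A7.
Offset 13: leading byte 0xE2 = 11100010 → 3-byte char #5 = E2 82 AE.
Offset 16: leading byte 0xF0 = 11110000 → 4-byte char #6 = F0 90 90 88.
Offset 20: leading byte 0x5E = 01011110 → 1-byte char #7 = 5E.
Offset 21: leading byte 0xE2 = 11100010 → 3-byte char #8 = E2 89 B8.
Leading byte 0xE2 = 11100010 matches 1110xxxx → 3-byte sequence.
Byte 1: 0xE2 = 11100010, payload 0010 (4 bits).
Byte 2: 0x89 = 10001001 (10xxxxxx ✓), payload 001001.
Byte 3: 0xB8 = 10111000 (10xxxxxx ✓), payload 111000.
Concatenate: 0010001001111000 = 0x2278 (16 bits → U+2278).

U+2278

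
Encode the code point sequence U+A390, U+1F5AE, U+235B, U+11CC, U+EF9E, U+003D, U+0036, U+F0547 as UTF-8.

U+A390: 3-byte form → EA 8E 90.
U+1F5AE: 4-byte form → F0 9F 96 AE.
U+235B: 3-byte form → E2 8D 9B.
U+11CC: 3-byte form → E1 87 8C.
U+EF9E: 3-byte form → EE BE 9E.
U+003D: 1-byte form → 3D.
U+0036: 1-byte form → 36.
U+F0547: 4-byte form → F3 B0 95 87.
Concatenated (22 bytes): EA 8E 90 F0 9F 96 AE E2 8D 9B E1 87 8C EE BE 9E 3D 36 F3 B0 95 87.

EA 8E 90 F0 9F 96 AE E2 8D 9B E1 87 8C EE BE 9E 3D 36 F3 B0 95 87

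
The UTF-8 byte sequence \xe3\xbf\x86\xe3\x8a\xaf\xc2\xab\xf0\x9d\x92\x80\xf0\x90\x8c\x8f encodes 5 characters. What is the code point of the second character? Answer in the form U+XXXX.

Offset 0: leading byte 0xE3 = 11100011 → 3-byte char #1 = E3 BF 86.
Offset 3: leading byte 0xE3 = 11100011 → 3-byte char #2 = E3 8A AF.
Leading byte 0xE3 = 11100011 matches 1110xxxx → 3-byte sequence.
Byte 1: 0xE3 = 11100011, payload 0011 (4 bits).
Byte 2: 0x8A = 10001010 (10xxxxxx ✓), payload 001010.
Byte 3: 0xAF = 10101111 (10xxxxxx ✓), payload 101111.
Concatenate: 0011001010101111 = 0x32AF (16 bits → U+32AF).

U+32AF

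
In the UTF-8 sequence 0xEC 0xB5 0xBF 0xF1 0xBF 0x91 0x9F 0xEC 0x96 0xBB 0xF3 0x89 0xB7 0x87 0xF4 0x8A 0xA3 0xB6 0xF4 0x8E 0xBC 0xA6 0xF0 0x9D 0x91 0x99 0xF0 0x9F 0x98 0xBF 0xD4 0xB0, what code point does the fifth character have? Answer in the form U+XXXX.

Offset 0: leading byte 0xEC = 11101100 → 3-byte char #1 = EC B5 BF.
Offset 3: leading byte 0xF1 = 11110001 → 4-byte char #2 = F1 BF 91 9F.
Offset 7: leading byte 0xEC = 11101100 → 3-byte char #3 = EC 96 BB.
Offset 10: leading byte 0xF3 = 11110011 → 4-byte char #4 = F3 89 B7 87.
Offset 14: leading byte 0xF4 = 11110100 → 4-byte char #5 = F4 8A A3 B6.
Leading byte 0xF4 = 11110100 matches 11110xxx → 4-byte sequence.
Byte 1: 0xF4 = 11110100, payload 100 (3 bits).
Byte 2: 0x8A = 10001010 (10xxxxxx ✓), payload 001010.
Byte 3: 0xA3 = 10100011 (10xxxxxx ✓), payload 100011.
Byte 4: 0xB6 = 10110110 (10xxxxxx ✓), payload 110110.
Concatenate: 100001010100011110110 = 0x10A8F6 (21 bits → U+10A8F6).

U+10A8F6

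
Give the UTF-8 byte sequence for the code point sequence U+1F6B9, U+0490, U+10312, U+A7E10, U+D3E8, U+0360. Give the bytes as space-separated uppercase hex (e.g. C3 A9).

U+1F6B9: 4-byte form → F0 9F 9A B9.
U+0490: 2-byte form → D2 90.
U+10312: 4-byte form → F0 90 8C 92.
U+A7E10: 4-byte form → F2 A7 B8 90.
U+D3E8: 3-byte form → ED 8F A8.
U+0360: 2-byte form → CD A0.
Concatenated (19 bytes): F0 9F 9A B9 D2 90 F0 90 8C 92 F2 A7 B8 90 ED 8F A8 CD A0.

F0 9F 9A B9 D2 90 F0 90 8C 92 F2 A7 B8 90 ED 8F A8 CD A0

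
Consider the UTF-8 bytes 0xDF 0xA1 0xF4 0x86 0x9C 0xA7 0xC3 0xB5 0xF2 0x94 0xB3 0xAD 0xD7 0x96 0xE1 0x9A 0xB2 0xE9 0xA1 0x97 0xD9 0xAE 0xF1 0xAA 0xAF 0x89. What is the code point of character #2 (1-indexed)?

Offset 0: leading byte 0xDF = 11011111 → 2-byte char #1 = DF A1.
Offset 2: leading byte 0xF4 = 11110100 → 4-byte char #2 = F4 86 9C A7.
Leading byte 0xF4 = 11110100 matches 11110xxx → 4-byte sequence.
Byte 1: 0xF4 = 11110100, payload 100 (3 bits).
Byte 2: 0x86 = 10000110 (10xxxxxx ✓), payload 000110.
Byte 3: 0x9C = 10011100 (10xxxxxx ✓), payload 011100.
Byte 4: 0xA7 = 10100111 (10xxxxxx ✓), payload 100111.
Concatenate: 100000110011100100111 = 0x106727 (21 bits → U+106727).

U+106727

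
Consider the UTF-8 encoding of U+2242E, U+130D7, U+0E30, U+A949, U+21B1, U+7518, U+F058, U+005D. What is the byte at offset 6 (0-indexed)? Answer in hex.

U+2242E → 4-byte form F0 A2 90 AE at offsets 0–3.
U+130D7 → 4-byte form F0 93 83 97 at offsets 4–7.
Offset 6 falls in char 2's range; it's byte 3 of F0 93 83 97 = 0x83.

0x83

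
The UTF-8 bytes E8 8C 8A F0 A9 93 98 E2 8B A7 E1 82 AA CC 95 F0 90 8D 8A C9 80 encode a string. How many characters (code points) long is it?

Byte at offset 0: 0xE8 = 11101000 → 3-byte char (#1). Advance 3.
Byte at offset 3: 0xF0 = 11110000 → 4-byte char (#2). Advance 4.
Byte at offset 7: 0xE2 = 11100010 → 3-byte char (#3). Advance 3.
Byte at offset 10: 0xE1 = 11100001 → 3-byte char (#4). Advance 3.
Byte at offset 13: 0xCC = 11001100 → 2-byte char (#5). Advance 2.
Byte at offset 15: 0xF0 = 11110000 → 4-byte char (#6). Advance 4.
Byte at offset 19: 0xC9 = 11001001 → 2-byte char (#7). Advance 2.
Reached end at offset 21 after 7 code points.

7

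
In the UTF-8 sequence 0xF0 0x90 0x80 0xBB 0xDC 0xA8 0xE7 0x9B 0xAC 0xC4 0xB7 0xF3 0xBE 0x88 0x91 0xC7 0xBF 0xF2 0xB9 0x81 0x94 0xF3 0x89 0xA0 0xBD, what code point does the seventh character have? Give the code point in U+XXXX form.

Offset 0: leading byte 0xF0 = 11110000 → 4-byte char #1 = F0 90 80 BB.
Offset 4: leading byte 0xDC = 11011100 → 2-byte char #2 = DC A8.
Offset 6: leading byte 0xE7 = 11100111 → 3-byte char #3 = E7 9B AC.
Offset 9: leading byte 0xC4 = 11000100 → 2-byte char #4 = C4 B7.
Offset 11: leading byte 0xF3 = 11110011 → 4-byte char #5 = F3 BE 88 91.
Offset 15: leading byte 0xC7 = 11000111 → 2-byte char #6 = C7 BF.
Offset 17: leading byte 0xF2 = 11110010 → 4-byte char #7 = F2 B9 81 94.
Leading byte 0xF2 = 11110010 matches 11110xxx → 4-byte sequence.
Byte 1: 0xF2 = 11110010, payload 010 (3 bits).
Byte 2: 0xB9 = 10111001 (10xxxxxx ✓), payload 111001.
Byte 3: 0x81 = 10000001 (10xxxxxx ✓), payload 000001.
Byte 4: 0x94 = 10010100 (10xxxxxx ✓), payload 010100.
Concatenate: 010111001000001010100 = 0xB9054 (21 bits → U+B9054).

U+B9054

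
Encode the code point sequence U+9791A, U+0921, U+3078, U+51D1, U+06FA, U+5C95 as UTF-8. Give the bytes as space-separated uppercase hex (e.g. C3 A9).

F2 97 A4 9A E0 A4 A1 E3 81 B8 E5 87 91 DB BA E5 B2 95

U+9791A: 4-byte form → F2 97 A4 9A.
U+0921: 3-byte form → E0 A4 A1.
U+3078: 3-byte form → E3 81 B8.
U+51D1: 3-byte form → E5 87 91.
U+06FA: 2-byte form → DB BA.
U+5C95: 3-byte form → E5 B2 95.
Concatenated (18 bytes): F2 97 A4 9A E0 A4 A1 E3 81 B8 E5 87 91 DB BA E5 B2 95.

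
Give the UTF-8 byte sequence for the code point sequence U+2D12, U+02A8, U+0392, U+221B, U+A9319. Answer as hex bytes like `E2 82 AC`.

E2 B4 92 CA A8 CE 92 E2 88 9B F2 A9 8C 99

U+2D12: 3-byte form → E2 B4 92.
U+02A8: 2-byte form → CA A8.
U+0392: 2-byte form → CE 92.
U+221B: 3-byte form → E2 88 9B.
U+A9319: 4-byte form → F2 A9 8C 99.
Concatenated (14 bytes): E2 B4 92 CA A8 CE 92 E2 88 9B F2 A9 8C 99.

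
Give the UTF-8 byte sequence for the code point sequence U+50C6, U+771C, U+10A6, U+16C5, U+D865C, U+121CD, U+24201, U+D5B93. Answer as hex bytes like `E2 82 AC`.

E5 83 86 E7 9C 9C E1 82 A6 E1 9B 85 F3 98 99 9C F0 92 87 8D F0 A4 88 81 F3 95 AE 93

U+50C6: 3-byte form → E5 83 86.
U+771C: 3-byte form → E7 9C 9C.
U+10A6: 3-byte form → E1 82 A6.
U+16C5: 3-byte form → E1 9B 85.
U+D865C: 4-byte form → F3 98 99 9C.
U+121CD: 4-byte form → F0 92 87 8D.
U+24201: 4-byte form → F0 A4 88 81.
U+D5B93: 4-byte form → F3 95 AE 93.
Concatenated (28 bytes): E5 83 86 E7 9C 9C E1 82 A6 E1 9B 85 F3 98 99 9C F0 92 87 8D F0 A4 88 81 F3 95 AE 93.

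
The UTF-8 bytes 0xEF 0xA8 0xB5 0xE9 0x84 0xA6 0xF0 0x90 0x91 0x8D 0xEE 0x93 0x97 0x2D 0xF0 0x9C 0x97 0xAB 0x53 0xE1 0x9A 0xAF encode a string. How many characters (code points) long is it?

8

Byte at offset 0: 0xEF = 11101111 → 3-byte char (#1). Advance 3.
Byte at offset 3: 0xE9 = 11101001 → 3-byte char (#2). Advance 3.
Byte at offset 6: 0xF0 = 11110000 → 4-byte char (#3). Advance 4.
Byte at offset 10: 0xEE = 11101110 → 3-byte char (#4). Advance 3.
Byte at offset 13: 0x2D = 00101101 → 1-byte char (#5). Advance 1.
Byte at offset 14: 0xF0 = 11110000 → 4-byte char (#6). Advance 4.
Byte at offset 18: 0x53 = 01010011 → 1-byte char (#7). Advance 1.
Byte at offset 19: 0xE1 = 11100001 → 3-byte char (#8). Advance 3.
Reached end at offset 22 after 8 code points.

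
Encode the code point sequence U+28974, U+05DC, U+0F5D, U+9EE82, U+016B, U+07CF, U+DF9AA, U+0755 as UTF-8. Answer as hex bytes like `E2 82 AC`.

F0 A8 A5 B4 D7 9C E0 BD 9D F2 9E BA 82 C5 AB DF 8F F3 9F A6 AA DD 95

U+28974: 4-byte form → F0 A8 A5 B4.
U+05DC: 2-byte form → D7 9C.
U+0F5D: 3-byte form → E0 BD 9D.
U+9EE82: 4-byte form → F2 9E BA 82.
U+016B: 2-byte form → C5 AB.
U+07CF: 2-byte form → DF 8F.
U+DF9AA: 4-byte form → F3 9F A6 AA.
U+0755: 2-byte form → DD 95.
Concatenated (23 bytes): F0 A8 A5 B4 D7 9C E0 BD 9D F2 9E BA 82 C5 AB DF 8F F3 9F A6 AA DD 95.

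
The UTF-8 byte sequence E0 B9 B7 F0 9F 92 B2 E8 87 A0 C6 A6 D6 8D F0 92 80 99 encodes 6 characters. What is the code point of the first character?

U+0E77

Offset 0: leading byte 0xE0 = 11100000 → 3-byte char #1 = E0 B9 B7.
Leading byte 0xE0 = 11100000 matches 1110xxxx → 3-byte sequence.
Byte 1: 0xE0 = 11100000, payload 0000 (4 bits).
Byte 2: 0xB9 = 10111001 (10xxxxxx ✓), payload 111001.
Byte 3: 0xB7 = 10110111 (10xxxxxx ✓), payload 110111.
Concatenate: 0000111001110111 = 0xE77 (16 bits → U+0E77).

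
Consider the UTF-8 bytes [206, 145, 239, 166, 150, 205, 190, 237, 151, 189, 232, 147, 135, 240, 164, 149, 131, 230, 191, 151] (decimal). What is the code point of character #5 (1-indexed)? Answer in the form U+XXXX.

U+84C7

Offset 0: leading byte 0xCE = 11001110 → 2-byte char #1 = CE 91.
Offset 2: leading byte 0xEF = 11101111 → 3-byte char #2 = EF A6 96.
Offset 5: leading byte 0xCD = 11001101 → 2-byte char #3 = CD BE.
Offset 7: leading byte 0xED = 11101101 → 3-byte char #4 = ED 97 BD.
Offset 10: leading byte 0xE8 = 11101000 → 3-byte char #5 = E8 93 87.
Leading byte 0xE8 = 11101000 matches 1110xxxx → 3-byte sequence.
Byte 1: 0xE8 = 11101000, payload 1000 (4 bits).
Byte 2: 0x93 = 10010011 (10xxxxxx ✓), payload 010011.
Byte 3: 0x87 = 10000111 (10xxxxxx ✓), payload 000111.
Concatenate: 1000010011000111 = 0x84C7 (16 bits → U+84C7).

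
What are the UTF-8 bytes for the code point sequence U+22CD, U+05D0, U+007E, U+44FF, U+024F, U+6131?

U+22CD: 3-byte form → E2 8B 8D.
U+05D0: 2-byte form → D7 90.
U+007E: 1-byte form → 7E.
U+44FF: 3-byte form → E4 93 BF.
U+024F: 2-byte form → C9 8F.
U+6131: 3-byte form → E6 84 B1.
Concatenated (14 bytes): E2 8B 8D D7 90 7E E4 93 BF C9 8F E6 84 B1.

E2 8B 8D D7 90 7E E4 93 BF C9 8F E6 84 B1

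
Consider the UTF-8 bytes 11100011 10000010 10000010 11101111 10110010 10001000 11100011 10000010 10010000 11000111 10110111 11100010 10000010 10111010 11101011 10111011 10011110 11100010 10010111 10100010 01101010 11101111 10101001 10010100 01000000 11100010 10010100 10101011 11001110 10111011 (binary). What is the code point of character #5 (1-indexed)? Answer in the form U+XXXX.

Offset 0: leading byte 0xE3 = 11100011 → 3-byte char #1 = E3 82 82.
Offset 3: leading byte 0xEF = 11101111 → 3-byte char #2 = EF B2 88.
Offset 6: leading byte 0xE3 = 11100011 → 3-byte char #3 = E3 82 90.
Offset 9: leading byte 0xC7 = 11000111 → 2-byte char #4 = C7 B7.
Offset 11: leading byte 0xE2 = 11100010 → 3-byte char #5 = E2 82 BA.
Leading byte 0xE2 = 11100010 matches 1110xxxx → 3-byte sequence.
Byte 1: 0xE2 = 11100010, payload 0010 (4 bits).
Byte 2: 0x82 = 10000010 (10xxxxxx ✓), payload 000010.
Byte 3: 0xBA = 10111010 (10xxxxxx ✓), payload 111010.
Concatenate: 0010000010111010 = 0x20BA (16 bits → U+20BA).

U+20BA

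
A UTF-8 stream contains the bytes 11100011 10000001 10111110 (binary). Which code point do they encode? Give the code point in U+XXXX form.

Leading byte 0xE3 = 11100011 matches 1110xxxx → 3-byte sequence.
Byte 1: 0xE3 = 11100011, payload 0011 (4 bits).
Byte 2: 0x81 = 10000001 (10xxxxxx ✓), payload 000001.
Byte 3: 0xBE = 10111110 (10xxxxxx ✓), payload 111110.
Concatenate: 0011000001111110 = 0x307E (16 bits → U+307E).

U+307E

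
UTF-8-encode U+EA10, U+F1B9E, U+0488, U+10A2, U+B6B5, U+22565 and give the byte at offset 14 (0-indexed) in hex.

0xB5

U+EA10 → 3-byte form EE A8 90 at offsets 0–2.
U+F1B9E → 4-byte form F3 B1 AE 9E at offsets 3–6.
U+0488 → 2-byte form D2 88 at offsets 7–8.
U+10A2 → 3-byte form E1 82 A2 at offsets 9–11.
U+B6B5 → 3-byte form EB 9A B5 at offsets 12–14.
Offset 14 falls in char 5's range; it's byte 3 of EB 9A B5 = 0xB5.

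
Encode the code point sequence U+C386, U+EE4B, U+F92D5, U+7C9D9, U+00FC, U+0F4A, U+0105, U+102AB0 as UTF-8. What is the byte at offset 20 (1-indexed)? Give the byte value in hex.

0xC4

1-indexed offset 20 is 0-indexed offset 19.
U+C386 → 3-byte form EC 8E 86 at offsets 0–2.
U+EE4B → 3-byte form EE B9 8B at offsets 3–5.
U+F92D5 → 4-byte form F3 B9 8B 95 at offsets 6–9.
U+7C9D9 → 4-byte form F1 BC A7 99 at offsets 10–13.
U+00FC → 2-byte form C3 BC at offsets 14–15.
U+0F4A → 3-byte form E0 BD 8A at offsets 16–18.
U+0105 → 2-byte form C4 85 at offsets 19–20.
Offset 19 falls in char 7's range; it's byte 1 of C4 85 = 0xC4.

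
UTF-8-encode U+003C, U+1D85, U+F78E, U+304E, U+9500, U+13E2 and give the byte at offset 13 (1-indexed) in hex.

0x80

1-indexed offset 13 is 0-indexed offset 12.
U+003C → 1-byte form 3C at offsets 0–0.
U+1D85 → 3-byte form E1 B6 85 at offsets 1–3.
U+F78E → 3-byte form EF 9E 8E at offsets 4–6.
U+304E → 3-byte form E3 81 8E at offsets 7–9.
U+9500 → 3-byte form E9 94 80 at offsets 10–12.
Offset 12 falls in char 5's range; it's byte 3 of E9 94 80 = 0x80.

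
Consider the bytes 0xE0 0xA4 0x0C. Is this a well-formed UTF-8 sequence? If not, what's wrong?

invalid (non-continuation byte where continuation expected)

Leading byte 0xE0 = 11100000 → 3-byte form.
Byte 3 is 0x0C = 00001100, which is not 10xxxxxx — expected a continuation byte.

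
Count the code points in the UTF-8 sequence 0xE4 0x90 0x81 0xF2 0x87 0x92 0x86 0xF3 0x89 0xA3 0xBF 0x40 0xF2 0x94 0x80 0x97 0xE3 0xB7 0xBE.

6

Byte at offset 0: 0xE4 = 11100100 → 3-byte char (#1). Advance 3.
Byte at offset 3: 0xF2 = 11110010 → 4-byte char (#2). Advance 4.
Byte at offset 7: 0xF3 = 11110011 → 4-byte char (#3). Advance 4.
Byte at offset 11: 0x40 = 01000000 → 1-byte char (#4). Advance 1.
Byte at offset 12: 0xF2 = 11110010 → 4-byte char (#5). Advance 4.
Byte at offset 16: 0xE3 = 11100011 → 3-byte char (#6). Advance 3.
Reached end at offset 19 after 6 code points.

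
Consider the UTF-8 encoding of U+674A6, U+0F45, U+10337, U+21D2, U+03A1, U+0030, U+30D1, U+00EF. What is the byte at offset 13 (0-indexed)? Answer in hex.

0x92

U+674A6 → 4-byte form F1 A7 92 A6 at offsets 0–3.
U+0F45 → 3-byte form E0 BD 85 at offsets 4–6.
U+10337 → 4-byte form F0 90 8C B7 at offsets 7–10.
U+21D2 → 3-byte form E2 87 92 at offsets 11–13.
Offset 13 falls in char 4's range; it's byte 3 of E2 87 92 = 0x92.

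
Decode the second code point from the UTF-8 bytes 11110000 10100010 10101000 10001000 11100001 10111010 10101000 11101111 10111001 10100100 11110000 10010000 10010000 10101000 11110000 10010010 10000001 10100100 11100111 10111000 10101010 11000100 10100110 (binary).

U+1EA8

Offset 0: leading byte 0xF0 = 11110000 → 4-byte char #1 = F0 A2 A8 88.
Offset 4: leading byte 0xE1 = 11100001 → 3-byte char #2 = E1 BA A8.
Leading byte 0xE1 = 11100001 matches 1110xxxx → 3-byte sequence.
Byte 1: 0xE1 = 11100001, payload 0001 (4 bits).
Byte 2: 0xBA = 10111010 (10xxxxxx ✓), payload 111010.
Byte 3: 0xA8 = 10101000 (10xxxxxx ✓), payload 101000.
Concatenate: 0001111010101000 = 0x1EA8 (16 bits → U+1EA8).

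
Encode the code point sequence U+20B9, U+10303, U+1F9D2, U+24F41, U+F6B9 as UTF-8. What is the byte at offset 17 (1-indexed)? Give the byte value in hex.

1-indexed offset 17 is 0-indexed offset 16.
U+20B9 → 3-byte form E2 82 B9 at offsets 0–2.
U+10303 → 4-byte form F0 90 8C 83 at offsets 3–6.
U+1F9D2 → 4-byte form F0 9F A7 92 at offsets 7–10.
U+24F41 → 4-byte form F0 A4 BD 81 at offsets 11–14.
U+F6B9 → 3-byte form EF 9A B9 at offsets 15–17.
Offset 16 falls in char 5's range; it's byte 2 of EF 9A B9 = 0x9A.

0x9A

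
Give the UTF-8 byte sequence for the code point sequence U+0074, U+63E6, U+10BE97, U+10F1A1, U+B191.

74 E6 8F A6 F4 8B BA 97 F4 8F 86 A1 EB 86 91

U+0074: 1-byte form → 74.
U+63E6: 3-byte form → E6 8F A6.
U+10BE97: 4-byte form → F4 8B BA 97.
U+10F1A1: 4-byte form → F4 8F 86 A1.
U+B191: 3-byte form → EB 86 91.
Concatenated (15 bytes): 74 E6 8F A6 F4 8B BA 97 F4 8F 86 A1 EB 86 91.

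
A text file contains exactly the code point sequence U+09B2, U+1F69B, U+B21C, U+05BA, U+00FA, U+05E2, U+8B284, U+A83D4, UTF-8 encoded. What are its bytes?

E0 A6 B2 F0 9F 9A 9B EB 88 9C D6 BA C3 BA D7 A2 F2 8B 8A 84 F2 A8 8F 94

U+09B2: 3-byte form → E0 A6 B2.
U+1F69B: 4-byte form → F0 9F 9A 9B.
U+B21C: 3-byte form → EB 88 9C.
U+05BA: 2-byte form → D6 BA.
U+00FA: 2-byte form → C3 BA.
U+05E2: 2-byte form → D7 A2.
U+8B284: 4-byte form → F2 8B 8A 84.
U+A83D4: 4-byte form → F2 A8 8F 94.
Concatenated (24 bytes): E0 A6 B2 F0 9F 9A 9B EB 88 9C D6 BA C3 BA D7 A2 F2 8B 8A 84 F2 A8 8F 94.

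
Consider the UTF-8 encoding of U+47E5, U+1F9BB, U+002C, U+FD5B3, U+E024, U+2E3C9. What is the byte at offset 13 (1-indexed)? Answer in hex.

1-indexed offset 13 is 0-indexed offset 12.
U+47E5 → 3-byte form E4 9F A5 at offsets 0–2.
U+1F9BB → 4-byte form F0 9F A6 BB at offsets 3–6.
U+002C → 1-byte form 2C at offsets 7–7.
U+FD5B3 → 4-byte form F3 BD 96 B3 at offsets 8–11.
U+E024 → 3-byte form EE 80 A4 at offsets 12–14.
Offset 12 falls in char 5's range; it's byte 1 of EE 80 A4 = 0xEE.

0xEE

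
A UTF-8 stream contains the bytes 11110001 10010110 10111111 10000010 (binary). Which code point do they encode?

Leading byte 0xF1 = 11110001 matches 11110xxx → 4-byte sequence.
Byte 1: 0xF1 = 11110001, payload 001 (3 bits).
Byte 2: 0x96 = 10010110 (10xxxxxx ✓), payload 010110.
Byte 3: 0xBF = 10111111 (10xxxxxx ✓), payload 111111.
Byte 4: 0x82 = 10000010 (10xxxxxx ✓), payload 000010.
Concatenate: 001010110111111000010 = 0x56FC2 (21 bits → U+56FC2).

U+56FC2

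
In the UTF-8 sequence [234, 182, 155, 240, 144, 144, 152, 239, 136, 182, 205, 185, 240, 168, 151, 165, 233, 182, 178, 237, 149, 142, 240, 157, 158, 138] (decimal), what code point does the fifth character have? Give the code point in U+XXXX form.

U+285E5

Offset 0: leading byte 0xEA = 11101010 → 3-byte char #1 = EA B6 9B.
Offset 3: leading byte 0xF0 = 11110000 → 4-byte char #2 = F0 90 90 98.
Offset 7: leading byte 0xEF = 11101111 → 3-byte char #3 = EF 88 B6.
Offset 10: leading byte 0xCD = 11001101 → 2-byte char #4 = CD B9.
Offset 12: leading byte 0xF0 = 11110000 → 4-byte char #5 = F0 A8 97 A5.
Leading byte 0xF0 = 11110000 matches 11110xxx → 4-byte sequence.
Byte 1: 0xF0 = 11110000, payload 000 (3 bits).
Byte 2: 0xA8 = 10101000 (10xxxxxx ✓), payload 101000.
Byte 3: 0x97 = 10010111 (10xxxxxx ✓), payload 010111.
Byte 4: 0xA5 = 10100101 (10xxxxxx ✓), payload 100101.
Concatenate: 000101000010111100101 = 0x285E5 (21 bits → U+285E5).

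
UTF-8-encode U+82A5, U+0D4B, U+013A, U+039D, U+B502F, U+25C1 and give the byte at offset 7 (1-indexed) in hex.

0xC4

1-indexed offset 7 is 0-indexed offset 6.
U+82A5 → 3-byte form E8 8A A5 at offsets 0–2.
U+0D4B → 3-byte form E0 B5 8B at offsets 3–5.
U+013A → 2-byte form C4 BA at offsets 6–7.
Offset 6 falls in char 3's range; it's byte 1 of C4 BA = 0xC4.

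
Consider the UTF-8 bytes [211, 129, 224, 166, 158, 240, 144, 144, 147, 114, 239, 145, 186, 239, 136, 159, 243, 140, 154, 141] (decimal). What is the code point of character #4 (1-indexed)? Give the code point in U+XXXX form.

U+0072

Offset 0: leading byte 0xD3 = 11010011 → 2-byte char #1 = D3 81.
Offset 2: leading byte 0xE0 = 11100000 → 3-byte char #2 = E0 A6 9E.
Offset 5: leading byte 0xF0 = 11110000 → 4-byte char #3 = F0 90 90 93.
Offset 9: leading byte 0x72 = 01110010 → 1-byte char #4 = 72.
Leading byte 0x72 = 01110010 matches 0xxxxxxx → 1-byte sequence.
Byte 1: 0x72 = 01110010, payload 1110010 (7 bits).
Concatenate: 1110010 = 0x72 (7 bits → U+0072).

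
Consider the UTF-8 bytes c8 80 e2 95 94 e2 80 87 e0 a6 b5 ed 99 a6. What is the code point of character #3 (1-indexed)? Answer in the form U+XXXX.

Offset 0: leading byte 0xC8 = 11001000 → 2-byte char #1 = C8 80.
Offset 2: leading byte 0xE2 = 11100010 → 3-byte char #2 = E2 95 94.
Offset 5: leading byte 0xE2 = 11100010 → 3-byte char #3 = E2 80 87.
Leading byte 0xE2 = 11100010 matches 1110xxxx → 3-byte sequence.
Byte 1: 0xE2 = 11100010, payload 0010 (4 bits).
Byte 2: 0x80 = 10000000 (10xxxxxx ✓), payload 000000.
Byte 3: 0x87 = 10000111 (10xxxxxx ✓), payload 000111.
Concatenate: 0010000000000111 = 0x2007 (16 bits → U+2007).

U+2007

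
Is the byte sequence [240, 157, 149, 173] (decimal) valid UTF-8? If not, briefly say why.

Leading byte 0xF0 = 11110000 → 4-byte form.
Continuation bytes 0x9D=10011101, 0x95=10010101, 0xAD=10101101 all match 10xxxxxx.
Decoded value 0x1D56D is ≥ 0x10000 (shortest form) and not a surrogate.

valid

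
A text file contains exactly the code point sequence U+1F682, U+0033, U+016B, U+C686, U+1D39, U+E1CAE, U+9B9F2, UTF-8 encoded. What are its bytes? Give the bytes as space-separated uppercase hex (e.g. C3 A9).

U+1F682: 4-byte form → F0 9F 9A 82.
U+0033: 1-byte form → 33.
U+016B: 2-byte form → C5 AB.
U+C686: 3-byte form → EC 9A 86.
U+1D39: 3-byte form → E1 B4 B9.
U+E1CAE: 4-byte form → F3 A1 B2 AE.
U+9B9F2: 4-byte form → F2 9B A7 B2.
Concatenated (21 bytes): F0 9F 9A 82 33 C5 AB EC 9A 86 E1 B4 B9 F3 A1 B2 AE F2 9B A7 B2.

F0 9F 9A 82 33 C5 AB EC 9A 86 E1 B4 B9 F3 A1 B2 AE F2 9B A7 B2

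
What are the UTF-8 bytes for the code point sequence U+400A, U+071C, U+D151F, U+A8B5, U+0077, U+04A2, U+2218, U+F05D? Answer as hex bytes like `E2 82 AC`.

E4 80 8A DC 9C F3 91 94 9F EA A2 B5 77 D2 A2 E2 88 98 EF 81 9D

U+400A: 3-byte form → E4 80 8A.
U+071C: 2-byte form → DC 9C.
U+D151F: 4-byte form → F3 91 94 9F.
U+A8B5: 3-byte form → EA A2 B5.
U+0077: 1-byte form → 77.
U+04A2: 2-byte form → D2 A2.
U+2218: 3-byte form → E2 88 98.
U+F05D: 3-byte form → EF 81 9D.
Concatenated (21 bytes): E4 80 8A DC 9C F3 91 94 9F EA A2 B5 77 D2 A2 E2 88 98 EF 81 9D.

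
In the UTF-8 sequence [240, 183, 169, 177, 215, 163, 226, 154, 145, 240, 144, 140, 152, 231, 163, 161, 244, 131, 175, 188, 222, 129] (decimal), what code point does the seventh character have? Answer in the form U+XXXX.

Offset 0: leading byte 0xF0 = 11110000 → 4-byte char #1 = F0 B7 A9 B1.
Offset 4: leading byte 0xD7 = 11010111 → 2-byte char #2 = D7 A3.
Offset 6: leading byte 0xE2 = 11100010 → 3-byte char #3 = E2 9A 91.
Offset 9: leading byte 0xF0 = 11110000 → 4-byte char #4 = F0 90 8C 98.
Offset 13: leading byte 0xE7 = 11100111 → 3-byte char #5 = E7 A3 A1.
Offset 16: leading byte 0xF4 = 11110100 → 4-byte char #6 = F4 83 AF BC.
Offset 20: leading byte 0xDE = 11011110 → 2-byte char #7 = DE 81.
Leading byte 0xDE = 11011110 matches 110xxxxx → 2-byte sequence.
Byte 1: 0xDE = 11011110, payload 11110 (5 bits).
Byte 2: 0x81 = 10000001 (10xxxxxx ✓), payload 000001.
Concatenate: 11110000001 = 0x781 (11 bits → U+0781).

U+0781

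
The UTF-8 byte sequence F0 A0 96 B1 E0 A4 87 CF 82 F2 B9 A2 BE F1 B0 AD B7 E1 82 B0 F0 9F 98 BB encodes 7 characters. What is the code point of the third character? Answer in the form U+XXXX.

Offset 0: leading byte 0xF0 = 11110000 → 4-byte char #1 = F0 A0 96 B1.
Offset 4: leading byte 0xE0 = 11100000 → 3-byte char #2 = E0 A4 87.
Offset 7: leading byte 0xCF = 11001111 → 2-byte char #3 = CF 82.
Leading byte 0xCF = 11001111 matches 110xxxxx → 2-byte sequence.
Byte 1: 0xCF = 11001111, payload 01111 (5 bits).
Byte 2: 0x82 = 10000010 (10xxxxxx ✓), payload 000010.
Concatenate: 01111000010 = 0x3C2 (11 bits → U+03C2).

U+03C2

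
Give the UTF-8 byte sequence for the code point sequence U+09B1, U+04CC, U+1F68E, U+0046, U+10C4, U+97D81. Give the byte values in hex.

E0 A6 B1 D3 8C F0 9F 9A 8E 46 E1 83 84 F2 97 B6 81

U+09B1: 3-byte form → E0 A6 B1.
U+04CC: 2-byte form → D3 8C.
U+1F68E: 4-byte form → F0 9F 9A 8E.
U+0046: 1-byte form → 46.
U+10C4: 3-byte form → E1 83 84.
U+97D81: 4-byte form → F2 97 B6 81.
Concatenated (17 bytes): E0 A6 B1 D3 8C F0 9F 9A 8E 46 E1 83 84 F2 97 B6 81.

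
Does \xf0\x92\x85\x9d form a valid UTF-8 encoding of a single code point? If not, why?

valid

Leading byte 0xF0 = 11110000 → 4-byte form.
Continuation bytes 0x92=10010010, 0x85=10000101, 0x9D=10011101 all match 10xxxxxx.
Decoded value 0x1215D is ≥ 0x10000 (shortest form) and not a surrogate.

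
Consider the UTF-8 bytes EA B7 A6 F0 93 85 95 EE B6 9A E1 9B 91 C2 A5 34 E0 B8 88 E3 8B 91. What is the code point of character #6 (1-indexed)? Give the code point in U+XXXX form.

U+0034

Offset 0: leading byte 0xEA = 11101010 → 3-byte char #1 = EA B7 A6.
Offset 3: leading byte 0xF0 = 11110000 → 4-byte char #2 = F0 93 85 95.
Offset 7: leading byte 0xEE = 11101110 → 3-byte char #3 = EE B6 9A.
Offset 10: leading byte 0xE1 = 11100001 → 3-byte char #4 = E1 9B 91.
Offset 13: leading byte 0xC2 = 11000010 → 2-byte char #5 = C2 A5.
Offset 15: leading byte 0x34 = 00110100 → 1-byte char #6 = 34.
Leading byte 0x34 = 00110100 matches 0xxxxxxx → 1-byte sequence.
Byte 1: 0x34 = 00110100, payload 0110100 (7 bits).
Concatenate: 0110100 = 0x34 (7 bits → U+0034).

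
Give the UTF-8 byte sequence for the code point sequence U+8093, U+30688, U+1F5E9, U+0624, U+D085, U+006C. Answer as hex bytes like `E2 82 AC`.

E8 82 93 F0 B0 9A 88 F0 9F 97 A9 D8 A4 ED 82 85 6C

U+8093: 3-byte form → E8 82 93.
U+30688: 4-byte form → F0 B0 9A 88.
U+1F5E9: 4-byte form → F0 9F 97 A9.
U+0624: 2-byte form → D8 A4.
U+D085: 3-byte form → ED 82 85.
U+006C: 1-byte form → 6C.
Concatenated (17 bytes): E8 82 93 F0 B0 9A 88 F0 9F 97 A9 D8 A4 ED 82 85 6C.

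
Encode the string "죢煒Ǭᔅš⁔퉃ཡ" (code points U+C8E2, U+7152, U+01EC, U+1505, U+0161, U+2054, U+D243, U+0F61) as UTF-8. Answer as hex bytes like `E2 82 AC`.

U+C8E2: 3-byte form → EC A3 A2.
U+7152: 3-byte form → E7 85 92.
U+01EC: 2-byte form → C7 AC.
U+1505: 3-byte form → E1 94 85.
U+0161: 2-byte form → C5 A1.
U+2054: 3-byte form → E2 81 94.
U+D243: 3-byte form → ED 89 83.
U+0F61: 3-byte form → E0 BD A1.
Concatenated (22 bytes): EC A3 A2 E7 85 92 C7 AC E1 94 85 C5 A1 E2 81 94 ED 89 83 E0 BD A1.

EC A3 A2 E7 85 92 C7 AC E1 94 85 C5 A1 E2 81 94 ED 89 83 E0 BD A1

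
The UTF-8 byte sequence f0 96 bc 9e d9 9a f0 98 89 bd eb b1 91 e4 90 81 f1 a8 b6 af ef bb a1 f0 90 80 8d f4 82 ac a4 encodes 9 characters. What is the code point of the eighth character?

Offset 0: leading byte 0xF0 = 11110000 → 4-byte char #1 = F0 96 BC 9E.
Offset 4: leading byte 0xD9 = 11011001 → 2-byte char #2 = D9 9A.
Offset 6: leading byte 0xF0 = 11110000 → 4-byte char #3 = F0 98 89 BD.
Offset 10: leading byte 0xEB = 11101011 → 3-byte char #4 = EB B1 91.
Offset 13: leading byte 0xE4 = 11100100 → 3-byte char #5 = E4 90 81.
Offset 16: leading byte 0xF1 = 11110001 → 4-byte char #6 = F1 A8 B6 AF.
Offset 20: leading byte 0xEF = 11101111 → 3-byte char #7 = EF BB A1.
Offset 23: leading byte 0xF0 = 11110000 → 4-byte char #8 = F0 90 80 8D.
Leading byte 0xF0 = 11110000 matches 11110xxx → 4-byte sequence.
Byte 1: 0xF0 = 11110000, payload 000 (3 bits).
Byte 2: 0x90 = 10010000 (10xxxxxx ✓), payload 010000.
Byte 3: 0x80 = 10000000 (10xxxxxx ✓), payload 000000.
Byte 4: 0x8D = 10001101 (10xxxxxx ✓), payload 001101.
Concatenate: 000010000000000001101 = 0x1000D (21 bits → U+1000D).

U+1000D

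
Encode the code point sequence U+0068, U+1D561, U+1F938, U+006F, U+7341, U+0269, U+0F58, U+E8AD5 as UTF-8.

U+0068: 1-byte form → 68.
U+1D561: 4-byte form → F0 9D 95 A1.
U+1F938: 4-byte form → F0 9F A4 B8.
U+006F: 1-byte form → 6F.
U+7341: 3-byte form → E7 8D 81.
U+0269: 2-byte form → C9 A9.
U+0F58: 3-byte form → E0 BD 98.
U+E8AD5: 4-byte form → F3 A8 AB 95.
Concatenated (22 bytes): 68 F0 9D 95 A1 F0 9F A4 B8 6F E7 8D 81 C9 A9 E0 BD 98 F3 A8 AB 95.

68 F0 9D 95 A1 F0 9F A4 B8 6F E7 8D 81 C9 A9 E0 BD 98 F3 A8 AB 95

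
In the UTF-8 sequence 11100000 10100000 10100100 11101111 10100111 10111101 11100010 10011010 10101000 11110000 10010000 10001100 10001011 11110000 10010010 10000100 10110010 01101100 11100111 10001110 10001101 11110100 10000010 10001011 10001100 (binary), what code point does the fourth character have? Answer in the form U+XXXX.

U+1030B

Offset 0: leading byte 0xE0 = 11100000 → 3-byte char #1 = E0 A0 A4.
Offset 3: leading byte 0xEF = 11101111 → 3-byte char #2 = EF A7 BD.
Offset 6: leading byte 0xE2 = 11100010 → 3-byte char #3 = E2 9A A8.
Offset 9: leading byte 0xF0 = 11110000 → 4-byte char #4 = F0 90 8C 8B.
Leading byte 0xF0 = 11110000 matches 11110xxx → 4-byte sequence.
Byte 1: 0xF0 = 11110000, payload 000 (3 bits).
Byte 2: 0x90 = 10010000 (10xxxxxx ✓), payload 010000.
Byte 3: 0x8C = 10001100 (10xxxxxx ✓), payload 001100.
Byte 4: 0x8B = 10001011 (10xxxxxx ✓), payload 001011.
Concatenate: 000010000001100001011 = 0x1030B (21 bits → U+1030B).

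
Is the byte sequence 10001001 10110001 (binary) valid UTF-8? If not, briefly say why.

Byte 0x89 = 10001001 has the form 10xxxxxx — a continuation byte — but there is no preceding leading byte.

invalid (continuation byte with no leading byte)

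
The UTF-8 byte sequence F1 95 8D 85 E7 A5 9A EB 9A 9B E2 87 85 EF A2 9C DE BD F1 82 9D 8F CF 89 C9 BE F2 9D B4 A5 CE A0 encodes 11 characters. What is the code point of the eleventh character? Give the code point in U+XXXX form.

U+03A0

Offset 0: leading byte 0xF1 = 11110001 → 4-byte char #1 = F1 95 8D 85.
Offset 4: leading byte 0xE7 = 11100111 → 3-byte char #2 = E7 A5 9A.
Offset 7: leading byte 0xEB = 11101011 → 3-byte char #3 = EB 9A 9B.
Offset 10: leading byte 0xE2 = 11100010 → 3-byte char #4 = E2 87 85.
Offset 13: leading byte 0xEF = 11101111 → 3-byte char #5 = EF A2 9C.
Offset 16: leading byte 0xDE = 11011110 → 2-byte char #6 = DE BD.
Offset 18: leading byte 0xF1 = 11110001 → 4-byte char #7 = F1 82 9D 8F.
Offset 22: leading byte 0xCF = 11001111 → 2-byte char #8 = CF 89.
Offset 24: leading byte 0xC9 = 11001001 → 2-byte char #9 = C9 BE.
Offset 26: leading byte 0xF2 = 11110010 → 4-byte char #10 = F2 9D B4 A5.
Offset 30: leading byte 0xCE = 11001110 → 2-byte char #11 = CE A0.
Leading byte 0xCE = 11001110 matches 110xxxxx → 2-byte sequence.
Byte 1: 0xCE = 11001110, payload 01110 (5 bits).
Byte 2: 0xA0 = 10100000 (10xxxxxx ✓), payload 100000.
Concatenate: 01110100000 = 0x3A0 (11 bits → U+03A0).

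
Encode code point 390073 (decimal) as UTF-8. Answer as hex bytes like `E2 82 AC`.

U+5F3B9 = 0x5F3B9 = 390073 decimal. In range U+10000–U+10FFFF → 4-byte form: 11110xxx 10xxxxxx 10xxxxxx 10xxxxxx.
Binary (21 bits): 001011111001110111001.
Split 3+6+6+6: 001 | 011111 | 001110 | 111001.
Byte 1: 11110001 = 0xF1.
Byte 2: 10011111 = 0x9F.
Byte 3: 10001110 = 0x8E.
Byte 4: 10111001 = 0xB9.

F1 9F 8E B9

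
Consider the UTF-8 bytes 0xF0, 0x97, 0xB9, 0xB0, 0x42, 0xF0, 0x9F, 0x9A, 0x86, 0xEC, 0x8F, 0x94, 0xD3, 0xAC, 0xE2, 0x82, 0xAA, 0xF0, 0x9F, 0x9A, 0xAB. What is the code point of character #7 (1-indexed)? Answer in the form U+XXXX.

Offset 0: leading byte 0xF0 = 11110000 → 4-byte char #1 = F0 97 B9 B0.
Offset 4: leading byte 0x42 = 01000010 → 1-byte char #2 = 42.
Offset 5: leading byte 0xF0 = 11110000 → 4-byte char #3 = F0 9F 9A 86.
Offset 9: leading byte 0xEC = 11101100 → 3-byte char #4 = EC 8F 94.
Offset 12: leading byte 0xD3 = 11010011 → 2-byte char #5 = D3 AC.
Offset 14: leading byte 0xE2 = 11100010 → 3-byte char #6 = E2 82 AA.
Offset 17: leading byte 0xF0 = 11110000 → 4-byte char #7 = F0 9F 9A AB.
Leading byte 0xF0 = 11110000 matches 11110xxx → 4-byte sequence.
Byte 1: 0xF0 = 11110000, payload 000 (3 bits).
Byte 2: 0x9F = 10011111 (10xxxxxx ✓), payload 011111.
Byte 3: 0x9A = 10011010 (10xxxxxx ✓), payload 011010.
Byte 4: 0xAB = 10101011 (10xxxxxx ✓), payload 101011.
Concatenate: 000011111011010101011 = 0x1F6AB (21 bits → U+1F6AB).

U+1F6AB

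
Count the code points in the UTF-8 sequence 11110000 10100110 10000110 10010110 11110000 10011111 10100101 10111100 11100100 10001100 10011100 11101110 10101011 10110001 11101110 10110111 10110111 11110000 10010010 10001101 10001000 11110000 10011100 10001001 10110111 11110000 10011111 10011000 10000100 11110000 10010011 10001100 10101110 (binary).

Byte at offset 0: 0xF0 = 11110000 → 4-byte char (#1). Advance 4.
Byte at offset 4: 0xF0 = 11110000 → 4-byte char (#2). Advance 4.
Byte at offset 8: 0xE4 = 11100100 → 3-byte char (#3). Advance 3.
Byte at offset 11: 0xEE = 11101110 → 3-byte char (#4). Advance 3.
Byte at offset 14: 0xEE = 11101110 → 3-byte char (#5). Advance 3.
Byte at offset 17: 0xF0 = 11110000 → 4-byte char (#6). Advance 4.
Byte at offset 21: 0xF0 = 11110000 → 4-byte char (#7). Advance 4.
Byte at offset 25: 0xF0 = 11110000 → 4-byte char (#8). Advance 4.
Byte at offset 29: 0xF0 = 11110000 → 4-byte char (#9). Advance 4.
Reached end at offset 33 after 9 code points.

9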